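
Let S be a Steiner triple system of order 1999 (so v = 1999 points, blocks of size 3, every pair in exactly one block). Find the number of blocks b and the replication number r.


An STS(v) is a 2-(v, 3, 1) BIBD: block size k = 3, λ = 1.
Replication: r(k − 1) = λ(v − 1) ⇒ r·2 = 1999 − 1 = 1998 ⇒ r = 999.
Block count: b = v(v − 1)/6 = 1999·1998/6 = 3994002/6 = 665667.

r = 999, b = 665667.


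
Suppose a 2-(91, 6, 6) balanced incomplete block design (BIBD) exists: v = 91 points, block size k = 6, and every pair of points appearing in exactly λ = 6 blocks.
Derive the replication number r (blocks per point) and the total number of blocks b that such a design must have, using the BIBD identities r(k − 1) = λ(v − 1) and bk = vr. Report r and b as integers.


Any 2-(v, k, λ) BIBD satisfies two necessary conditions:
  (i)  Each point sits in r blocks, and counting incidences through any fixed point gives r(k − 1) = λ(v − 1), so r = λ(v − 1)/(k − 1).
  (ii) Total incidences bk = vr, so b = vr/k.
Step 1: r = λ(v − 1)/(k − 1) = 6·(91 − 1)/(6 − 1) = 6·90/5 = 540/5 = 108.
Step 2: b = vr/k = 91·108/6 = 9828/6 = 1638.
Check integrality: r = 108 ∈ Z ✓, b = 1638 ∈ Z ✓.
(These identities are necessary conditions: they determine r and b for any design with these parameters, but do not by themselves prove that one exists.)

r = 108, b = 1638.


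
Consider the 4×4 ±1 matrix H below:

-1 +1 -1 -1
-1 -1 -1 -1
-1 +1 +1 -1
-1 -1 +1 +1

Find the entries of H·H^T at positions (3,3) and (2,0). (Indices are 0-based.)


Row 0 of H: [-1, 1, -1, -1].
Row 2 of H: [-1, 1, 1, -1].
Row 3 of H: [-1, -1, 1, 1].
(H·H^T)[3][3] = Σ_j H[3][j]·H[3][j] = (-1)² + (-1)² + (1)² + (1)² = 1 + 1 + 1 + 1 = 4.
(H·H^T)[2][0] = Σ_j H[2][j]·H[0][j] = (-1)·(-1) + (1)·(1) + (1)·(-1) + (-1)·(-1) = 1 + 1 + -1 + 1 = 2.
Rows 2 and 0 are not orthogonal (dot product = 2 ≠ 0), so H is not a Hadamard matrix.

(3,3) entry = 4; (2,0) entry = 2.


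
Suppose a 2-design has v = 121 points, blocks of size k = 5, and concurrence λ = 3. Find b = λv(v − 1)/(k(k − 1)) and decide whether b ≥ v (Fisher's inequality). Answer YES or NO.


b = λv(v − 1)/(k(k − 1)) = 3·121·120/(5·4) = 43560/20 = 2178.
Compare with v = 121: b ≥ v, so Fisher's inequality holds.

YES


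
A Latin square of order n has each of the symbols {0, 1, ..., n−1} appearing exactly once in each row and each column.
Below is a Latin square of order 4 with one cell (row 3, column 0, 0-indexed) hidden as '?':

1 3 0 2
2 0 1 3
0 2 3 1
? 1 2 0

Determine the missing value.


Row 3 contains symbols [0, 1, 2] — missing [3].
Column 0 contains symbols [0, 1, 2] — missing [3].
The missing symbol must appear in both missing sets; intersection = [3].
Therefore the hidden value is 3.

Missing value = 3.


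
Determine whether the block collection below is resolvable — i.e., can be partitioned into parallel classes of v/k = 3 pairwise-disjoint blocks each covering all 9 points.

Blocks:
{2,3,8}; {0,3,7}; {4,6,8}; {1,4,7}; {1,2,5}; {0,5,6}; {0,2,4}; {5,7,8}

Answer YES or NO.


v = 9, block size k = 3, number of blocks = 8.
For resolvability, blocks must partition into parallel classes of size v/k = 3.
Total blocks must therefore be a multiple of 3: 8 = 3·2 + 2 ⇒ not divisible ✗.
Resolvable? NO.

NO


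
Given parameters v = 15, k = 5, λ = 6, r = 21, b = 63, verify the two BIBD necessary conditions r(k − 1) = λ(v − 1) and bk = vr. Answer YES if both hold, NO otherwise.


Condition (i): r(k − 1) = 21·4 = 84; λ(v − 1) = 6·14 = 84. Match? YES.
Condition (ii): bk = 63·5 = 315; vr = 15·21 = 315. Match? YES.
Both conditions hold? YES.

YES


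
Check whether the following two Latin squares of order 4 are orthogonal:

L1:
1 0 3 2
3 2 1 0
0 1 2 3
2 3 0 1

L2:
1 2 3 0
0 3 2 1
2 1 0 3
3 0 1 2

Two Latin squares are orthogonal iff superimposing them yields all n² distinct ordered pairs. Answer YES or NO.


Form the n² = 16 superimposed pairs (L1[i][j], L2[i][j]), row by row (rows and columns indexed from 0):
row 0: (1,1) (0,2) (3,3) (2,0)
row 1: (3,0) (2,3) (1,2) (0,1)
row 2: (0,2) (1,1) (2,0) (3,3)
row 3: (2,3) (3,0) (0,1) (1,2)
Orthogonality requires all 16 pairs distinct.
But the pair (0,2) repeats: cell (0,1) has L1 = 0, L2 = 2, and cell (2,0) has L1 = 0, L2 = 2.
A repeated pair means some other pair never occurs (only 8 distinct pairs out of 16), so the squares are not orthogonal.
Conclusion: NO.

NO


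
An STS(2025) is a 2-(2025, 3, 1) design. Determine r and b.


An STS(v) is a 2-(v, 3, 1) BIBD: block size k = 3, λ = 1.
Replication: r(k − 1) = λ(v − 1) ⇒ r·2 = 2025 − 1 = 2024 ⇒ r = 1012.
Block count: bk = vr ⇒ b·3 = 2025·1012 = 2049300 ⇒ b = 683100.
(Check via b = v(v − 1)/6 = 2025·2024/6 = 4098600/6 = 683100.)

r = 1012, b = 683100.


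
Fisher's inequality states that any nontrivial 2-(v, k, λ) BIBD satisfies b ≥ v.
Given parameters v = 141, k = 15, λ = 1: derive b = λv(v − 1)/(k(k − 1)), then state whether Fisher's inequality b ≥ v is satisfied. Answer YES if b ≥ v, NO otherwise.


r = λ(v − 1)/(k − 1) = 1·140/14 = 10.
b = vr/k = 141·10/15 = 94.
Fisher's inequality: b ≥ v ⇔ 94 ≥ 141? NO.

NO


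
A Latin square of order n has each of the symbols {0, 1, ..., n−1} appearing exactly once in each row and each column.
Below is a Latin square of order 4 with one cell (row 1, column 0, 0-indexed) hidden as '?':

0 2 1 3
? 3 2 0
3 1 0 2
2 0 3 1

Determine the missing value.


Row 1 contains symbols [0, 2, 3] — missing [1].
Column 0 contains symbols [0, 2, 3] — missing [1].
The missing symbol must appear in both missing sets; intersection = [1].
Therefore the hidden value is 1.

Missing value = 1.


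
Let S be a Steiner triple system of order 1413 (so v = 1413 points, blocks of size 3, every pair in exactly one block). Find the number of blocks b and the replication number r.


An STS(v) is a 2-(v, 3, 1) BIBD: block size k = 3, λ = 1.
Replication: r(k − 1) = λ(v − 1) ⇒ r·2 = 1413 − 1 = 1412 ⇒ r = 706.
Block count: b = v(v − 1)/6 = 1413·1412/6 = 1995156/6 = 332526.
(Check via bk = vr: 332526·3 = 997578 = 1413·706 = 997578 ✓.)

r = 706, b = 332526.


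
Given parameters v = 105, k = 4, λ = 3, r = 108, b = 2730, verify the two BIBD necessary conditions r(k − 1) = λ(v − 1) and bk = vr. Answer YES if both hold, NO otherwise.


Condition (i): r(k − 1) = 108·3 = 324; λ(v − 1) = 3·104 = 312. Match? NO.
Condition (ii): bk = 2730·4 = 10920; vr = 105·108 = 11340. Match? NO.
Both conditions hold? NO.

NO


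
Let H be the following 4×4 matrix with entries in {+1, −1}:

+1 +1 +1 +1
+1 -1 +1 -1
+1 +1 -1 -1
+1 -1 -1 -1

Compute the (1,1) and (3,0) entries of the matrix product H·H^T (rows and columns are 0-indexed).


Row 0 of H: [1, 1, 1, 1].
Row 1 of H: [1, -1, 1, -1].
Row 3 of H: [1, -1, -1, -1].
(H·H^T)[1][1] = Σ_j H[1][j]·H[1][j] = (1)² + (-1)² + (1)² + (-1)² = 1 + 1 + 1 + 1 = 4.
(H·H^T)[3][0] = Σ_j H[3][j]·H[0][j] = (1)·(1) + (-1)·(1) + (-1)·(1) + (-1)·(1) = 1 + -1 + -1 + -1 = -2.
Rows 3 and 0 are not orthogonal (dot product = -2 ≠ 0), so H is not a Hadamard matrix.

(1,1) entry = 4; (3,0) entry = -2.


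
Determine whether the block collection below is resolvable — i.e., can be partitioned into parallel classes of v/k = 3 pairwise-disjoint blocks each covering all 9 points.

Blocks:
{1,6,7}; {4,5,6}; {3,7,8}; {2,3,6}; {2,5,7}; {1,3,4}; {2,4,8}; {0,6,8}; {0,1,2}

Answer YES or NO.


v = 9, block size k = 3, number of blocks = 9.
For resolvability, blocks must partition into parallel classes of size v/k = 3.
Total blocks must therefore be a multiple of 3: 9 = 3·3 + 0 ⇒ divisible ✓.
Consider block {1,6,7}. The only other block(s) in the collection disjoint from it are {2,4,8} — just 1 block(s). Any parallel class containing {1,6,7} would need 2 other blocks each disjoint from it, so no parallel class of size 3 can contain {1,6,7}.
Since every block must belong to some parallel class in a resolution, the collection cannot be partitioned into parallel classes.
Resolvable? NO.

NO


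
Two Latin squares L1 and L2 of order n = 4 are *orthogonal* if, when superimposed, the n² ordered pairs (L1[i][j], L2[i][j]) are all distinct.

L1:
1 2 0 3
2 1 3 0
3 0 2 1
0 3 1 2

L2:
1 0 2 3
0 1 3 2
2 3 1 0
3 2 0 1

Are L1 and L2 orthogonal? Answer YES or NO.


Form the n² = 16 superimposed pairs (L1[i][j], L2[i][j]), row by row (rows and columns indexed from 0):
row 0: (1,1) (2,0) (0,2) (3,3)
row 1: (2,0) (1,1) (3,3) (0,2)
row 2: (3,2) (0,3) (2,1) (1,0)
row 3: (0,3) (3,2) (1,0) (2,1)
Orthogonality requires all 16 pairs distinct.
But the pair (2,0) repeats: cell (0,1) has L1 = 2, L2 = 0, and cell (1,0) has L1 = 2, L2 = 0.
A repeated pair means some other pair never occurs (only 8 distinct pairs out of 16), so the squares are not orthogonal.
Conclusion: NO.

NO


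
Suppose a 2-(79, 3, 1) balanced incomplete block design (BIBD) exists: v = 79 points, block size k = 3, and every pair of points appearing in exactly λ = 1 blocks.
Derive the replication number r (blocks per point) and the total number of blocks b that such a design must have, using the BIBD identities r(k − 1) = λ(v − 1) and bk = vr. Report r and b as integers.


Any 2-(v, k, λ) BIBD satisfies two necessary conditions:
  (i)  Each point sits in r blocks, and counting incidences through any fixed point gives r(k − 1) = λ(v − 1), so r = λ(v − 1)/(k − 1).
  (ii) Total incidences bk = vr, so b = vr/k.
Step 1: r = λ(v − 1)/(k − 1) = 1·(79 − 1)/(3 − 1) = 1·78/2 = 78/2 = 39.
Step 2: b = vr/k = 79·39/3 = 3081/3 = 1027.
Check integrality: r = 39 ∈ Z ✓, b = 1027 ∈ Z ✓.
(These identities are necessary conditions: they determine r and b for any design with these parameters, but do not by themselves prove that one exists.)

r = 39, b = 1027.


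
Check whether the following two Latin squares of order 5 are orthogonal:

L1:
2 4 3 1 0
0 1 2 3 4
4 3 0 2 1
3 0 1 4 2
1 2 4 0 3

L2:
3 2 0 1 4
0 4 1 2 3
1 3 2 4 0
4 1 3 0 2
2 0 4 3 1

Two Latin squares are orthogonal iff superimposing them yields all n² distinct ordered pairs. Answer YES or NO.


Form the n² = 25 superimposed pairs (L1[i][j], L2[i][j]), row by row (rows and columns indexed from 0):
row 0: (2,3) (4,2) (3,0) (1,1) (0,4)
row 1: (0,0) (1,4) (2,1) (3,2) (4,3)
row 2: (4,1) (3,3) (0,2) (2,4) (1,0)
row 3: (3,4) (0,1) (1,3) (4,0) (2,2)
row 4: (1,2) (2,0) (4,4) (0,3) (3,1)
Orthogonality requires all 25 pairs distinct.
Check by first coordinate: for each symbol s of L1, list the L2 entries in the n cells where L1 = s; they must all differ.
  L1 = 0: L2 entries (in reading order) 4, 0, 2, 1, 3 — all 5 distinct ✓
  L1 = 1: L2 entries (in reading order) 1, 4, 0, 3, 2 — all 5 distinct ✓
  L1 = 2: L2 entries (in reading order) 3, 1, 4, 2, 0 — all 5 distinct ✓
  L1 = 3: L2 entries (in reading order) 0, 2, 3, 4, 1 — all 5 distinct ✓
  L1 = 4: L2 entries (in reading order) 2, 3, 1, 0, 4 — all 5 distinct ✓
Every symbol of L1 meets every symbol of L2 exactly once, so all 25 pairs are distinct (25 of 25).
Conclusion: YES.

YES


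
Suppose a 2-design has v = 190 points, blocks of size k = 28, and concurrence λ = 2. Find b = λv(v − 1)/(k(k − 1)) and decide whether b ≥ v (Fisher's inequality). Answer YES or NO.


b = λv(v − 1)/(k(k − 1)) = 2·190·189/(28·27) = 71820/756 = 95.
Compare with v = 190: b < v, so Fisher's inequality fails.

NO


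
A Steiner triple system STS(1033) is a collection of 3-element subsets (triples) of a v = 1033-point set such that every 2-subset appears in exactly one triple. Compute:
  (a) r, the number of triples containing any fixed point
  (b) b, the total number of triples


An STS(v) is a 2-(v, 3, 1) BIBD: block size k = 3, λ = 1.
Replication: r(k − 1) = λ(v − 1) ⇒ r·2 = 1033 − 1 = 1032 ⇒ r = 516.
Block count: b = v(v − 1)/6 = 1033·1032/6 = 1066056/6 = 177676.

r = 516, b = 177676.


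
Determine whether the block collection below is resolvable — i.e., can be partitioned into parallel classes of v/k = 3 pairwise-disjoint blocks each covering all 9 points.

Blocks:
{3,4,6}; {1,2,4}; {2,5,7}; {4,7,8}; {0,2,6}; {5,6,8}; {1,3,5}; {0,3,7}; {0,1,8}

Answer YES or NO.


v = 9, block size k = 3, number of blocks = 9.
For resolvability, blocks must partition into parallel classes of size v/k = 3.
Total blocks must therefore be a multiple of 3: 9 = 3·3 + 0 ⇒ divisible ✓.
Greedy packing gives 3 candidate class(es). Each should be a full parallel class (size 3, covers all 9 points).
  Class 1 (3 blocks): {3,4,6}; {2,5,7}; {0,1,8}. Points covered: [0, 1, 2, 3, 4, 5, 6, 7, 8].
  Class 2 (3 blocks): {1,2,4}; {5,6,8}; {0,3,7}. Points covered: [0, 1, 2, 3, 4, 5, 6, 7, 8].
  Class 3 (3 blocks): {4,7,8}; {0,2,6}; {1,3,5}. Points covered: [0, 1, 2, 3, 4, 5, 6, 7, 8].
All classes full (size 3)? YES. All classes cover every point? YES.
Resolvable? YES.

YES


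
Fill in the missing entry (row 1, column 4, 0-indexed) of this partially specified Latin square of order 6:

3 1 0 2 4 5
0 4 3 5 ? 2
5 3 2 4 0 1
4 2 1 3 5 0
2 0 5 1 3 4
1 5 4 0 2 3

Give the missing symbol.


Row 1 contains symbols [0, 2, 3, 4, 5] — missing [1].
Column 4 contains symbols [0, 2, 3, 4, 5] — missing [1].
The missing symbol must appear in both missing sets; intersection = [1].
Therefore the hidden value is 1.

Missing value = 1.


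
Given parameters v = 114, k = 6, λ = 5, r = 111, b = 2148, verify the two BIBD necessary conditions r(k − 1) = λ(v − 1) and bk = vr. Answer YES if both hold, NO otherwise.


Condition (i): r(k − 1) = 111·5 = 555; λ(v − 1) = 5·113 = 565. Match? NO.
Condition (ii): bk = 2148·6 = 12888; vr = 114·111 = 12654. Match? NO.
Both conditions hold? NO.

NO


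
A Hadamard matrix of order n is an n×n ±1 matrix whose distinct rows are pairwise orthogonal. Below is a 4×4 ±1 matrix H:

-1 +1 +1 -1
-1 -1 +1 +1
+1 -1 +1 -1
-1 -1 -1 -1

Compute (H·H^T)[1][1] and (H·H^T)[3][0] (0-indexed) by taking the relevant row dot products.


Row 0 of H: [-1, 1, 1, -1].
Row 1 of H: [-1, -1, 1, 1].
Row 3 of H: [-1, -1, -1, -1].
(H·H^T)[1][1] = Σ_j H[1][j]·H[1][j] = (-1)² + (-1)² + (1)² + (1)² = 1 + 1 + 1 + 1 = 4.
(H·H^T)[3][0] = Σ_j H[3][j]·H[0][j] = (-1)·(-1) + (-1)·(1) + (-1)·(1) + (-1)·(-1) = 1 + -1 + -1 + 1 = 0.
So rows 3 and 0 are orthogonal; the diagonal entry equals n = 4.

(1,1) entry = 4; (3,0) entry = 0.


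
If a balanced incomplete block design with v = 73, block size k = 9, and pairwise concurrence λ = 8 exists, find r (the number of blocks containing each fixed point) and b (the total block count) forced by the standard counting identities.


Any 2-(v, k, λ) BIBD satisfies two necessary conditions:
  (i)  Each point sits in r blocks, and counting incidences through any fixed point gives r(k − 1) = λ(v − 1), so r = λ(v − 1)/(k − 1).
  (ii) Total incidences bk = vr, so b = vr/k.
Step 1: r = λ(v − 1)/(k − 1) = 8·(73 − 1)/(9 − 1) = 8·72/8 = 576/8 = 72.
Step 2: b = vr/k = 73·72/9 = 5256/9 = 584.
Check integrality: r = 72 ∈ Z ✓, b = 584 ∈ Z ✓.
(These identities are necessary conditions: they determine r and b for any design with these parameters, but do not by themselves prove that one exists.)

r = 72, b = 584.


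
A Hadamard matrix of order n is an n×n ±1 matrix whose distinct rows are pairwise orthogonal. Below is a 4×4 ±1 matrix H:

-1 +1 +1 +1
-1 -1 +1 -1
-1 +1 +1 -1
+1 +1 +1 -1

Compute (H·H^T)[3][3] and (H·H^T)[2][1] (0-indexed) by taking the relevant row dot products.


Row 1 of H: [-1, -1, 1, -1].
Row 2 of H: [-1, 1, 1, -1].
Row 3 of H: [1, 1, 1, -1].
(H·H^T)[3][3] = Σ_j H[3][j]·H[3][j] = (1)² + (1)² + (1)² + (-1)² = 1 + 1 + 1 + 1 = 4.
(H·H^T)[2][1] = Σ_j H[2][j]·H[1][j] = (-1)·(-1) + (1)·(-1) + (1)·(1) + (-1)·(-1) = 1 + -1 + 1 + 1 = 2.
Rows 2 and 1 are not orthogonal (dot product = 2 ≠ 0), so H is not a Hadamard matrix.

(3,3) entry = 4; (2,1) entry = 2.


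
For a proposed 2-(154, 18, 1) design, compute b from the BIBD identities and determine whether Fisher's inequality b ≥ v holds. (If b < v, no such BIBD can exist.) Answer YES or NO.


r = λ(v − 1)/(k − 1) = 1·153/17 = 9.
b = vr/k = 154·9/18 = 77.
Fisher's inequality: b ≥ v ⇔ 77 ≥ 154? NO.

NO


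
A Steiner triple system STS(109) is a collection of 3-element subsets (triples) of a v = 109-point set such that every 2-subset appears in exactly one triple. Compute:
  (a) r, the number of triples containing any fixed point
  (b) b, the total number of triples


An STS(v) is a 2-(v, 3, 1) BIBD: block size k = 3, λ = 1.
Replication: r(k − 1) = λ(v − 1) ⇒ r·2 = 109 − 1 = 108 ⇒ r = 54.
Block count: b = v(v − 1)/6 = 109·108/6 = 11772/6 = 1962.

r = 54, b = 1962.


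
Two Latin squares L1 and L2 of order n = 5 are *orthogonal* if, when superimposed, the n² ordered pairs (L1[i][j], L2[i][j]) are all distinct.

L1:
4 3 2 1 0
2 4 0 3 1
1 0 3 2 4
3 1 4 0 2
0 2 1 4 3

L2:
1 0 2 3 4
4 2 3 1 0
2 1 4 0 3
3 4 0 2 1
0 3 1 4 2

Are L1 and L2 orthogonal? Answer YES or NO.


Form the n² = 25 superimposed pairs (L1[i][j], L2[i][j]), row by row (rows and columns indexed from 0):
row 0: (4,1) (3,0) (2,2) (1,3) (0,4)
row 1: (2,4) (4,2) (0,3) (3,1) (1,0)
row 2: (1,2) (0,1) (3,4) (2,0) (4,3)
row 3: (3,3) (1,4) (4,0) (0,2) (2,1)
row 4: (0,0) (2,3) (1,1) (4,4) (3,2)
Orthogonality requires all 25 pairs distinct.
Check by first coordinate: for each symbol s of L1, list the L2 entries in the n cells where L1 = s; they must all differ.
  L1 = 0: L2 entries (in reading order) 4, 3, 1, 2, 0 — all 5 distinct ✓
  L1 = 1: L2 entries (in reading order) 3, 0, 2, 4, 1 — all 5 distinct ✓
  L1 = 2: L2 entries (in reading order) 2, 4, 0, 1, 3 — all 5 distinct ✓
  L1 = 3: L2 entries (in reading order) 0, 1, 4, 3, 2 — all 5 distinct ✓
  L1 = 4: L2 entries (in reading order) 1, 2, 3, 0, 4 — all 5 distinct ✓
Every symbol of L1 meets every symbol of L2 exactly once, so all 25 pairs are distinct (25 of 25).
Conclusion: YES.

YES


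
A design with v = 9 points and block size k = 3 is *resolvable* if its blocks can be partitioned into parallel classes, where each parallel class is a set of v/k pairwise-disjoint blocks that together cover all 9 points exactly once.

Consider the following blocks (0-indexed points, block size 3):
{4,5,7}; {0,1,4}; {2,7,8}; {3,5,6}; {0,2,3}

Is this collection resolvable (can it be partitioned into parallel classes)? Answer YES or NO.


v = 9, block size k = 3, number of blocks = 5.
For resolvability, blocks must partition into parallel classes of size v/k = 3.
Total blocks must therefore be a multiple of 3: 5 = 3·1 + 2 ⇒ not divisible ✗.
Resolvable? NO.

NO


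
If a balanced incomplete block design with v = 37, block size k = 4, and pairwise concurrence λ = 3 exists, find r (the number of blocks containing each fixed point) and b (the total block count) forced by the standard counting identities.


Any 2-(v, k, λ) BIBD satisfies two necessary conditions:
  (i)  Each point sits in r blocks, and counting incidences through any fixed point gives r(k − 1) = λ(v − 1), so r = λ(v − 1)/(k − 1).
  (ii) Total incidences bk = vr, so b = vr/k.
Step 1: r = λ(v − 1)/(k − 1) = 3·(37 − 1)/(4 − 1) = 3·36/3 = 108/3 = 36.
Step 2: b = vr/k = 37·36/4 = 1332/4 = 333.
Check integrality: r = 36 ∈ Z ✓, b = 333 ∈ Z ✓.
(These identities are necessary conditions: they determine r and b for any design with these parameters, but do not by themselves prove that one exists.)

r = 36, b = 333.


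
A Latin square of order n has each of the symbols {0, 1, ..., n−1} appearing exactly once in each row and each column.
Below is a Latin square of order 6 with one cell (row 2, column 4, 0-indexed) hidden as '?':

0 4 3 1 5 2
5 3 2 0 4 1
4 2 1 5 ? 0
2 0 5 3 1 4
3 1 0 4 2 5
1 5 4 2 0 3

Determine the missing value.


Row 2 contains symbols [0, 1, 2, 4, 5] — missing [3].
Column 4 contains symbols [0, 1, 2, 4, 5] — missing [3].
The missing symbol must appear in both missing sets; intersection = [3].
Therefore the hidden value is 3.

Missing value = 3.


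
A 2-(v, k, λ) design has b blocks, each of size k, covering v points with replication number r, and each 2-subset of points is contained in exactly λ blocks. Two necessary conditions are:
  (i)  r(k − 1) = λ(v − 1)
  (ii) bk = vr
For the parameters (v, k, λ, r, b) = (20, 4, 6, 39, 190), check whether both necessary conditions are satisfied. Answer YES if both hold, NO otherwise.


Condition (i): r(k − 1) = 39·3 = 117; λ(v − 1) = 6·19 = 114. Match? NO.
Condition (ii): bk = 190·4 = 760; vr = 20·39 = 780. Match? NO.
Both conditions hold? NO.

NO


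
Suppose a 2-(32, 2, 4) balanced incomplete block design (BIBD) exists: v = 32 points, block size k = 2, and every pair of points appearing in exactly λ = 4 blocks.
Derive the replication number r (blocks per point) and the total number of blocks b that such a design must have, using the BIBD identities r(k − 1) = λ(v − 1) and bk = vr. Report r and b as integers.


Any 2-(v, k, λ) BIBD satisfies two necessary conditions:
  (i)  Each point sits in r blocks, and counting incidences through any fixed point gives r(k − 1) = λ(v − 1), so r = λ(v − 1)/(k − 1).
  (ii) Total incidences bk = vr, so b = vr/k.
Step 1: r = λ(v − 1)/(k − 1) = 4·(32 − 1)/(2 − 1) = 4·31/1 = 124/1 = 124.
Step 2: b = vr/k = 32·124/2 = 3968/2 = 1984.
Check integrality: r = 124 ∈ Z ✓, b = 1984 ∈ Z ✓.
(These identities are necessary conditions: they determine r and b for any design with these parameters, but do not by themselves prove that one exists.)

r = 124, b = 1984.


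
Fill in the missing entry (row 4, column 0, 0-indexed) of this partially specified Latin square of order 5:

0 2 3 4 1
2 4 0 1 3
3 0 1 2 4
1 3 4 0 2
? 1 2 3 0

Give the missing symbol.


Row 4 contains symbols [0, 1, 2, 3] — missing [4].
Column 0 contains symbols [0, 1, 2, 3] — missing [4].
The missing symbol must appear in both missing sets; intersection = [4].
Therefore the hidden value is 4.

Missing value = 4.


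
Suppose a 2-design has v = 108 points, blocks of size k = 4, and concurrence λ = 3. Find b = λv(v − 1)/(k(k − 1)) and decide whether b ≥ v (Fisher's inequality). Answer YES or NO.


r = λ(v − 1)/(k − 1) = 3·107/3 = 107.
b = vr/k = 108·107/4 = 2889.
Fisher's inequality: b ≥ v ⇔ 2889 ≥ 108? YES.

YES


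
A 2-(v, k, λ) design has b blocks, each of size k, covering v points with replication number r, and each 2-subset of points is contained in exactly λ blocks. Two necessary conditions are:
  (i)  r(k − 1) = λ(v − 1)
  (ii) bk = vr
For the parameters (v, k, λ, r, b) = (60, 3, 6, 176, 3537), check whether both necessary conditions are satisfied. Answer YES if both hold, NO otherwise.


Condition (i): r(k − 1) = 176·2 = 352; λ(v − 1) = 6·59 = 354. Match? NO.
Condition (ii): bk = 3537·3 = 10611; vr = 60·176 = 10560. Match? NO.
Both conditions hold? NO.

NO


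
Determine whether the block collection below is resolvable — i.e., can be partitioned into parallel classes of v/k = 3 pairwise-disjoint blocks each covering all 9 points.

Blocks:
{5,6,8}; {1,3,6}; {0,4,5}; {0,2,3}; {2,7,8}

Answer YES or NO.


v = 9, block size k = 3, number of blocks = 5.
For resolvability, blocks must partition into parallel classes of size v/k = 3.
Total blocks must therefore be a multiple of 3: 5 = 3·1 + 2 ⇒ not divisible ✗.
Resolvable? NO.

NO


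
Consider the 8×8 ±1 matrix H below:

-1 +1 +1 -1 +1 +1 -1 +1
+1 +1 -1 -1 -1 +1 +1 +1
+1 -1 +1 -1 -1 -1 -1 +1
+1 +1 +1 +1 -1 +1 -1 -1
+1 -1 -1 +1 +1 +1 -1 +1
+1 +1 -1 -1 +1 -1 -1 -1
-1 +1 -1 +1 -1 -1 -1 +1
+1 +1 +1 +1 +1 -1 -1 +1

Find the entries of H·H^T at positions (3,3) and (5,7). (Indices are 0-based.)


Row 3 of H: [1, 1, 1, 1, -1, 1, -1, -1].
Row 5 of H: [1, 1, -1, -1, 1, -1, -1, -1].
Row 7 of H: [1, 1, 1, 1, 1, -1, -1, 1].
(H·H^T)[3][3] = Σ_j H[3][j]·H[3][j] = (1)² + (1)² + (1)² + (1)² + (-1)² + (1)² + (-1)² + (-1)² = 1 + 1 + 1 + 1 + 1 + 1 + 1 + 1 = 8.
(H·H^T)[5][7] = Σ_j H[5][j]·H[7][j] = (1)·(1) + (1)·(1) + (-1)·(1) + (-1)·(1) + (1)·(1) + (-1)·(-1) + (-1)·(-1) + (-1)·(1) = 1 + 1 + -1 + -1 + 1 + 1 + 1 + -1 = 2.
Rows 5 and 7 are not orthogonal (dot product = 2 ≠ 0), so H is not a Hadamard matrix.

(3,3) entry = 8; (5,7) entry = 2.


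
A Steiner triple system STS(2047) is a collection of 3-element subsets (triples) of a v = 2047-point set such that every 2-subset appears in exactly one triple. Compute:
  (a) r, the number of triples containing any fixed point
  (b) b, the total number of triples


An STS(v) is a 2-(v, 3, 1) BIBD: block size k = 3, λ = 1.
Replication: r(k − 1) = λ(v − 1) ⇒ r·2 = 2047 − 1 = 2046 ⇒ r = 1023.
Block count: b = v(v − 1)/6 = 2047·2046/6 = 4188162/6 = 698027.

r = 1023, b = 698027.


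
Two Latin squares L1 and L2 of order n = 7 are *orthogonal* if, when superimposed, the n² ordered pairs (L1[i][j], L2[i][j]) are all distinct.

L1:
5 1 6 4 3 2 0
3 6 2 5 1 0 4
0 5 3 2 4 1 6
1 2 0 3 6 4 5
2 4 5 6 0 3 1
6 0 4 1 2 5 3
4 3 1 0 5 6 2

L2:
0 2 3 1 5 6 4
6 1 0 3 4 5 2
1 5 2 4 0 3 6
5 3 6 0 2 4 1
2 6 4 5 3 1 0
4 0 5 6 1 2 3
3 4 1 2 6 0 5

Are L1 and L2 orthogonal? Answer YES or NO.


Form the n² = 49 superimposed pairs (L1[i][j], L2[i][j]), row by row (rows and columns indexed from 0):
row 0: (5,0) (1,2) (6,3) (4,1) (3,5) (2,6) (0,4)
row 1: (3,6) (6,1) (2,0) (5,3) (1,4) (0,5) (4,2)
row 2: (0,1) (5,5) (3,2) (2,4) (4,0) (1,3) (6,6)
row 3: (1,5) (2,3) (0,6) (3,0) (6,2) (4,4) (5,1)
row 4: (2,2) (4,6) (5,4) (6,5) (0,3) (3,1) (1,0)
row 5: (6,4) (0,0) (4,5) (1,6) (2,1) (5,2) (3,3)
row 6: (4,3) (3,4) (1,1) (0,2) (5,6) (6,0) (2,5)
Orthogonality requires all 49 pairs distinct.
Check by first coordinate: for each symbol s of L1, list the L2 entries in the n cells where L1 = s; they must all differ.
  L1 = 0: L2 entries (in reading order) 4, 5, 1, 6, 3, 0, 2 — all 7 distinct ✓
  L1 = 1: L2 entries (in reading order) 2, 4, 3, 5, 0, 6, 1 — all 7 distinct ✓
  L1 = 2: L2 entries (in reading order) 6, 0, 4, 3, 2, 1, 5 — all 7 distinct ✓
  L1 = 3: L2 entries (in reading order) 5, 6, 2, 0, 1, 3, 4 — all 7 distinct ✓
  L1 = 4: L2 entries (in reading order) 1, 2, 0, 4, 6, 5, 3 — all 7 distinct ✓
  L1 = 5: L2 entries (in reading order) 0, 3, 5, 1, 4, 2, 6 — all 7 distinct ✓
  L1 = 6: L2 entries (in reading order) 3, 1, 6, 2, 5, 4, 0 — all 7 distinct ✓
Every symbol of L1 meets every symbol of L2 exactly once, so all 49 pairs are distinct (49 of 49).
Conclusion: YES.

YES


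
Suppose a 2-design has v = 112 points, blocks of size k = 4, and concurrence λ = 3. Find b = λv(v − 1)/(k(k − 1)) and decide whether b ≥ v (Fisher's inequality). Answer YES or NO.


b = λv(v − 1)/(k(k − 1)) = 3·112·111/(4·3) = 37296/12 = 3108.
Compare with v = 112: b ≥ v, so Fisher's inequality holds.

YES


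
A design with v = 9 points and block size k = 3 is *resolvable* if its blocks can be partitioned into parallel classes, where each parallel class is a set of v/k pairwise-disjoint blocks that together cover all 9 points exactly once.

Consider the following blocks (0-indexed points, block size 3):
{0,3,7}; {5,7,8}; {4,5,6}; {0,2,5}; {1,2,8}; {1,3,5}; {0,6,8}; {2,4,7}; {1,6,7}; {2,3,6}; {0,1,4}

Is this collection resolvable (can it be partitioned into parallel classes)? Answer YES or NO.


v = 9, block size k = 3, number of blocks = 11.
For resolvability, blocks must partition into parallel classes of size v/k = 3.
Total blocks must therefore be a multiple of 3: 11 = 3·3 + 2 ⇒ not divisible ✗.
Resolvable? NO.

NO


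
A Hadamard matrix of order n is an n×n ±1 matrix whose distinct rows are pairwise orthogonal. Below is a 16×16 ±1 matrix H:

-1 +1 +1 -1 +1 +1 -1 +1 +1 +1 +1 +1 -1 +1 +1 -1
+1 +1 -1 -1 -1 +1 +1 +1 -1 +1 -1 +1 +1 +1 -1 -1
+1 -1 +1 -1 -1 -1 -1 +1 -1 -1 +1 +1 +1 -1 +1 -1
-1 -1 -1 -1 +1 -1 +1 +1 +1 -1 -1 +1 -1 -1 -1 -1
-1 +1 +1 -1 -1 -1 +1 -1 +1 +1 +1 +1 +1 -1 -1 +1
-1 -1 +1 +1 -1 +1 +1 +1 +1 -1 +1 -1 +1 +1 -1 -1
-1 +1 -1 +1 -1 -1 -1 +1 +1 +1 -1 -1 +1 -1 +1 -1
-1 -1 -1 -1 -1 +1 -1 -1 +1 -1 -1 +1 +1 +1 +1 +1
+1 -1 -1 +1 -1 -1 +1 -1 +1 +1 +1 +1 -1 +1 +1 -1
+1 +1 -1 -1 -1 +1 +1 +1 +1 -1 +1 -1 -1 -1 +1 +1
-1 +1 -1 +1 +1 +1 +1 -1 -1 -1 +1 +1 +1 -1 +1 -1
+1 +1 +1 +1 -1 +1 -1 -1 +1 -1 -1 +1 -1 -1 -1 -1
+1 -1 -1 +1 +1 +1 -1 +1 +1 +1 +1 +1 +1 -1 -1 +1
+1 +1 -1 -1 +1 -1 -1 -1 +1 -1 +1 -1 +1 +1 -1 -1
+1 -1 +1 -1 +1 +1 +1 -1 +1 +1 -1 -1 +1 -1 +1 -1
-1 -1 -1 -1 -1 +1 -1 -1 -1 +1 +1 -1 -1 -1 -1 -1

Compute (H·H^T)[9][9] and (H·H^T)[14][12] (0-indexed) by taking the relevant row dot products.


Row 9 of H: [1, 1, -1, -1, -1, 1, 1, 1, 1, -1, 1, -1, -1, -1, 1, 1].
Row 12 of H: [1, -1, -1, 1, 1, 1, -1, 1, 1, 1, 1, 1, 1, -1, -1, 1].
Row 14 of H: [1, -1, 1, -1, 1, 1, 1, -1, 1, 1, -1, -1, 1, -1, 1, -1].
(H·H^T)[9][9] = Σ_j H[9][j]·H[9][j] = (1)² + (1)² + (-1)² + (-1)² + (-1)² + (1)² + (1)² + (1)² + (1)² + (-1)² + (1)² + (-1)² + (-1)² + (-1)² + (1)² + (1)² = 1 + 1 + 1 + 1 + 1 + 1 + 1 + 1 + 1 + 1 + 1 + 1 + 1 + 1 + 1 + 1 = 16.
(H·H^T)[14][12] = Σ_j H[14][j]·H[12][j] = (1)·(1) + (-1)·(-1) + (1)·(-1) + (-1)·(1) + (1)·(1) + (1)·(1) + (1)·(-1) + (-1)·(1) + (1)·(1) + (1)·(1) + (-1)·(1) + (-1)·(1) + (1)·(1) + (-1)·(-1) + (1)·(-1) + (-1)·(1) = 1 + 1 + -1 + -1 + 1 + 1 + -1 + -1 + 1 + 1 + -1 + -1 + 1 + 1 + -1 + -1 = 0.
So rows 14 and 12 are orthogonal; the diagonal entry equals n = 16.

(9,9) entry = 16; (14,12) entry = 0.


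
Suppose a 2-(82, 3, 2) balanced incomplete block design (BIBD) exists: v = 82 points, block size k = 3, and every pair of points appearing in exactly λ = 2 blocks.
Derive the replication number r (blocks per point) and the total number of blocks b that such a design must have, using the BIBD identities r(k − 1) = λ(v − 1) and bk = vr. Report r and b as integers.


Any 2-(v, k, λ) BIBD satisfies two necessary conditions:
  (i)  Each point sits in r blocks, and counting incidences through any fixed point gives r(k − 1) = λ(v − 1), so r = λ(v − 1)/(k − 1).
  (ii) Total incidences bk = vr, so b = vr/k.
Step 1: r = λ(v − 1)/(k − 1) = 2·(82 − 1)/(3 − 1) = 2·81/2 = 162/2 = 81.
Step 2: b = vr/k = 82·81/3 = 6642/3 = 2214.
Check integrality: r = 81 ∈ Z ✓, b = 2214 ∈ Z ✓.
(These identities are necessary conditions: they determine r and b for any design with these parameters, but do not by themselves prove that one exists.)

r = 81, b = 2214.


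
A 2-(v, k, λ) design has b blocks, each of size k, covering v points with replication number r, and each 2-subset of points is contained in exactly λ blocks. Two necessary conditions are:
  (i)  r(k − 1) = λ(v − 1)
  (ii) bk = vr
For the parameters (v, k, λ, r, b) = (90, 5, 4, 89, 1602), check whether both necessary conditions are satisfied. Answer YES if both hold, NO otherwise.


Condition (i): r(k − 1) = 89·4 = 356; λ(v − 1) = 4·89 = 356. Match? YES.
Condition (ii): bk = 1602·5 = 8010; vr = 90·89 = 8010. Match? YES.
Both conditions hold? YES.

YES


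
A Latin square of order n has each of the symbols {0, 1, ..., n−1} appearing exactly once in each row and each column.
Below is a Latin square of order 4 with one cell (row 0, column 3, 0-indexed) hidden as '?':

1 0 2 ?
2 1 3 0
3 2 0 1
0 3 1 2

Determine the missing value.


Row 0 contains symbols [0, 1, 2] — missing [3].
Column 3 contains symbols [0, 1, 2] — missing [3].
The missing symbol must appear in both missing sets; intersection = [3].
Therefore the hidden value is 3.

Missing value = 3.


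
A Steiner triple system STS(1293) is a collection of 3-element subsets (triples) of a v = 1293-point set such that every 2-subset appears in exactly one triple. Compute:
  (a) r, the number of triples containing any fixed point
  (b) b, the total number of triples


An STS(v) is a 2-(v, 3, 1) BIBD: block size k = 3, λ = 1.
Replication: r(k − 1) = λ(v − 1) ⇒ r·2 = 1293 − 1 = 1292 ⇒ r = 646.
Block count: b = v(v − 1)/6 = 1293·1292/6 = 1670556/6 = 278426.
(Check via bk = vr: 278426·3 = 835278 = 1293·646 = 835278 ✓.)

r = 646, b = 278426.


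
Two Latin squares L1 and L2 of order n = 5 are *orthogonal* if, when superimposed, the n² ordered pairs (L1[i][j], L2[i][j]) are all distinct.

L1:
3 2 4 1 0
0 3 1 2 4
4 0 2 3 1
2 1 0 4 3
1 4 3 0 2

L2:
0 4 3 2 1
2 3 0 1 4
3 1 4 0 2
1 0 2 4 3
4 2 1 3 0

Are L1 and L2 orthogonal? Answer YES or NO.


Form the n² = 25 superimposed pairs (L1[i][j], L2[i][j]), row by row (rows and columns indexed from 0):
row 0: (3,0) (2,4) (4,3) (1,2) (0,1)
row 1: (0,2) (3,3) (1,0) (2,1) (4,4)
row 2: (4,3) (0,1) (2,4) (3,0) (1,2)
row 3: (2,1) (1,0) (0,2) (4,4) (3,3)
row 4: (1,4) (4,2) (3,1) (0,3) (2,0)
Orthogonality requires all 25 pairs distinct.
But the pair (4,3) repeats: cell (0,2) has L1 = 4, L2 = 3, and cell (2,0) has L1 = 4, L2 = 3.
A repeated pair means some other pair never occurs (only 15 distinct pairs out of 25), so the squares are not orthogonal.
Conclusion: NO.

NO


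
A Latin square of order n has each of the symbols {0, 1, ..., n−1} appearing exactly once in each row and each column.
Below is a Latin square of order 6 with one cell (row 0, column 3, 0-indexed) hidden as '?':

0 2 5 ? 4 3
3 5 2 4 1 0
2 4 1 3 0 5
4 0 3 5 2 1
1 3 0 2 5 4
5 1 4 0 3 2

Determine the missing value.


Row 0 contains symbols [0, 2, 3, 4, 5] — missing [1].
Column 3 contains symbols [0, 2, 3, 4, 5] — missing [1].
The missing symbol must appear in both missing sets; intersection = [1].
Therefore the hidden value is 1.

Missing value = 1.


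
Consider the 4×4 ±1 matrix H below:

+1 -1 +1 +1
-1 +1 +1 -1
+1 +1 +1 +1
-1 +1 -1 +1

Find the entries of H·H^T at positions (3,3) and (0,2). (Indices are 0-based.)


Row 0 of H: [1, -1, 1, 1].
Row 2 of H: [1, 1, 1, 1].
Row 3 of H: [-1, 1, -1, 1].
(H·H^T)[3][3] = Σ_j H[3][j]·H[3][j] = (-1)² + (1)² + (-1)² + (1)² = 1 + 1 + 1 + 1 = 4.
(H·H^T)[0][2] = Σ_j H[0][j]·H[2][j] = (1)·(1) + (-1)·(1) + (1)·(1) + (1)·(1) = 1 + -1 + 1 + 1 = 2.
Rows 0 and 2 are not orthogonal (dot product = 2 ≠ 0), so H is not a Hadamard matrix.

(3,3) entry = 4; (0,2) entry = 2.


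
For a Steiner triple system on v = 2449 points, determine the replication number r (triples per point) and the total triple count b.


An STS(v) is a 2-(v, 3, 1) BIBD: block size k = 3, λ = 1.
Replication: r(k − 1) = λ(v − 1) ⇒ r·2 = 2449 − 1 = 2448 ⇒ r = 1224.
Block count: b = v(v − 1)/6 = 2449·2448/6 = 5995152/6 = 999192.
(Check via bk = vr: 999192·3 = 2997576 = 2449·1224 = 2997576 ✓.)

r = 1224, b = 999192.


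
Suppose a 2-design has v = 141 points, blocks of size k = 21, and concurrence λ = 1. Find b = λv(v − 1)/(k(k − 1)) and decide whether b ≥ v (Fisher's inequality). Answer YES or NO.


b = λv(v − 1)/(k(k − 1)) = 1·141·140/(21·20) = 19740/420 = 47.
Compare with v = 141: b < v, so Fisher's inequality fails.

NO


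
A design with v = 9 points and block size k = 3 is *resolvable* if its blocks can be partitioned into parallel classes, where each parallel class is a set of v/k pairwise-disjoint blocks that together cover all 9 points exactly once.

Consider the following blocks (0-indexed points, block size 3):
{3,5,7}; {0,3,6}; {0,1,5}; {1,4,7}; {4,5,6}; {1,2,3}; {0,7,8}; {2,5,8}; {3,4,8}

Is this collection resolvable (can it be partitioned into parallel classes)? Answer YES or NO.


v = 9, block size k = 3, number of blocks = 9.
For resolvability, blocks must partition into parallel classes of size v/k = 3.
Total blocks must therefore be a multiple of 3: 9 = 3·3 + 0 ⇒ divisible ✓.
Consider block {3,5,7}. It intersects every other block in the collection, so no parallel class of size 3 can contain it.
Since every block must belong to some parallel class in a resolution, the collection cannot be partitioned into parallel classes.
Resolvable? NO.

NO


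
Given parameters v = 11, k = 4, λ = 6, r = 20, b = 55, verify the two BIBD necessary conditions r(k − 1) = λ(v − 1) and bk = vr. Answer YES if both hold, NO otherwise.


Condition (i): r(k − 1) = 20·3 = 60; λ(v − 1) = 6·10 = 60. Match? YES.
Condition (ii): bk = 55·4 = 220; vr = 11·20 = 220. Match? YES.
Both conditions hold? YES.

YES


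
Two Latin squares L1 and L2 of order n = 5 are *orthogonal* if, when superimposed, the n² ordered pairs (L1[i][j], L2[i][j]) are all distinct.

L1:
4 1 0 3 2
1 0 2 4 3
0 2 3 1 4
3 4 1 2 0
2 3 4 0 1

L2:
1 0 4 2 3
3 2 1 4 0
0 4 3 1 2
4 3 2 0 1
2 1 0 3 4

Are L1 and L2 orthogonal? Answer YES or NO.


Form the n² = 25 superimposed pairs (L1[i][j], L2[i][j]), row by row (rows and columns indexed from 0):
row 0: (4,1) (1,0) (0,4) (3,2) (2,3)
row 1: (1,3) (0,2) (2,1) (4,4) (3,0)
row 2: (0,0) (2,4) (3,3) (1,1) (4,2)
row 3: (3,4) (4,3) (1,2) (2,0) (0,1)
row 4: (2,2) (3,1) (4,0) (0,3) (1,4)
Orthogonality requires all 25 pairs distinct.
Check by first coordinate: for each symbol s of L1, list the L2 entries in the n cells where L1 = s; they must all differ.
  L1 = 0: L2 entries (in reading order) 4, 2, 0, 1, 3 — all 5 distinct ✓
  L1 = 1: L2 entries (in reading order) 0, 3, 1, 2, 4 — all 5 distinct ✓
  L1 = 2: L2 entries (in reading order) 3, 1, 4, 0, 2 — all 5 distinct ✓
  L1 = 3: L2 entries (in reading order) 2, 0, 3, 4, 1 — all 5 distinct ✓
  L1 = 4: L2 entries (in reading order) 1, 4, 2, 3, 0 — all 5 distinct ✓
Every symbol of L1 meets every symbol of L2 exactly once, so all 25 pairs are distinct (25 of 25).
Conclusion: YES.

YES


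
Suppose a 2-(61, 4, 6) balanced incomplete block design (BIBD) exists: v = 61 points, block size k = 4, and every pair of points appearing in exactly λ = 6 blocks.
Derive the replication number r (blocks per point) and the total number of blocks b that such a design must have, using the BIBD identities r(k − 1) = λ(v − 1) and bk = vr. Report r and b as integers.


Any 2-(v, k, λ) BIBD satisfies two necessary conditions:
  (i)  Each point sits in r blocks, and counting incidences through any fixed point gives r(k − 1) = λ(v − 1), so r = λ(v − 1)/(k − 1).
  (ii) Total incidences bk = vr, so b = vr/k.
Step 1: r = λ(v − 1)/(k − 1) = 6·(61 − 1)/(4 − 1) = 6·60/3 = 360/3 = 120.
Step 2: b = vr/k = 61·120/4 = 7320/4 = 1830.
Check integrality: r = 120 ∈ Z ✓, b = 1830 ∈ Z ✓.
(These identities are necessary conditions: they determine r and b for any design with these parameters, but do not by themselves prove that one exists.)

r = 120, b = 1830.


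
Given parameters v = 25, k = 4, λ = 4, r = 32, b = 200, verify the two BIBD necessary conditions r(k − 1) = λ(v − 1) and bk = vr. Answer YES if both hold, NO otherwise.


Condition (i): r(k − 1) = 32·3 = 96; λ(v − 1) = 4·24 = 96. Match? YES.
Condition (ii): bk = 200·4 = 800; vr = 25·32 = 800. Match? YES.
Both conditions hold? YES.

YES


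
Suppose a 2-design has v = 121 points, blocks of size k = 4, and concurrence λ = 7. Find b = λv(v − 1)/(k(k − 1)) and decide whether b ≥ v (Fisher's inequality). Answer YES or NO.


b = λv(v − 1)/(k(k − 1)) = 7·121·120/(4·3) = 101640/12 = 8470.
Compare with v = 121: b ≥ v, so Fisher's inequality holds.

YES


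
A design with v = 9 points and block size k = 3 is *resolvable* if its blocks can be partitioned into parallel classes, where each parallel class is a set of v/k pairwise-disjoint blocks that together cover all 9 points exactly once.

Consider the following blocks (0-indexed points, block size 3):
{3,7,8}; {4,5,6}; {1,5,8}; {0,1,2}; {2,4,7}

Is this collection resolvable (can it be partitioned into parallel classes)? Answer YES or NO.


v = 9, block size k = 3, number of blocks = 5.
For resolvability, blocks must partition into parallel classes of size v/k = 3.
Total blocks must therefore be a multiple of 3: 5 = 3·1 + 2 ⇒ not divisible ✗.
Resolvable? NO.

NO


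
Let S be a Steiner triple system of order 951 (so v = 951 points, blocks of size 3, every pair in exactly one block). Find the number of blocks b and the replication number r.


An STS(v) is a 2-(v, 3, 1) BIBD: block size k = 3, λ = 1.
Replication: r(k − 1) = λ(v − 1) ⇒ r·2 = 951 − 1 = 950 ⇒ r = 475.
Block count: b = v(v − 1)/6 = 951·950/6 = 903450/6 = 150575.

r = 475, b = 150575.
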